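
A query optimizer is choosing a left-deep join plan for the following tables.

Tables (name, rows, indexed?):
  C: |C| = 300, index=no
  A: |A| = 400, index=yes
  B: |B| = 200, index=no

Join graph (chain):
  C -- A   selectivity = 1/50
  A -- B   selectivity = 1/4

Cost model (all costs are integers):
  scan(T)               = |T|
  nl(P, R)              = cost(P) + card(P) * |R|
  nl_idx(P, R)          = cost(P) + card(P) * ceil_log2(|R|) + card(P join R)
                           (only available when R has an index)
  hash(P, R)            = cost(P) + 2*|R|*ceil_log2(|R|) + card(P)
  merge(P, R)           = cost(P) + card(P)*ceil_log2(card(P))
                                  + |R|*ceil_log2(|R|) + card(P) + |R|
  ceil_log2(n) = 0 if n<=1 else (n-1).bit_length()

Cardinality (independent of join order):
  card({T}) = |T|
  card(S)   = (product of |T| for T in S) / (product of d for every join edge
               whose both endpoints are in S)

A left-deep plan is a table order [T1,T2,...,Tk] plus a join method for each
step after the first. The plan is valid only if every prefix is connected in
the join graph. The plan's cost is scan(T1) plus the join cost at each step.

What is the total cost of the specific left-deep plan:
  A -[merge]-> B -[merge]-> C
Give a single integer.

329200

step 1: scan A: cost=400, card=400
step 2: join B via merge
    card(P join B) = 400*200/(4) = 20000
    cost = 400 + 400*9 + 200*8 + 400 + 200 = 6200
step 3: join C via merge
    card(P join C) = 20000*300/(50) = 120000
    cost = 6200 + 20000*15 + 300*9 + 20000 + 300 = 329200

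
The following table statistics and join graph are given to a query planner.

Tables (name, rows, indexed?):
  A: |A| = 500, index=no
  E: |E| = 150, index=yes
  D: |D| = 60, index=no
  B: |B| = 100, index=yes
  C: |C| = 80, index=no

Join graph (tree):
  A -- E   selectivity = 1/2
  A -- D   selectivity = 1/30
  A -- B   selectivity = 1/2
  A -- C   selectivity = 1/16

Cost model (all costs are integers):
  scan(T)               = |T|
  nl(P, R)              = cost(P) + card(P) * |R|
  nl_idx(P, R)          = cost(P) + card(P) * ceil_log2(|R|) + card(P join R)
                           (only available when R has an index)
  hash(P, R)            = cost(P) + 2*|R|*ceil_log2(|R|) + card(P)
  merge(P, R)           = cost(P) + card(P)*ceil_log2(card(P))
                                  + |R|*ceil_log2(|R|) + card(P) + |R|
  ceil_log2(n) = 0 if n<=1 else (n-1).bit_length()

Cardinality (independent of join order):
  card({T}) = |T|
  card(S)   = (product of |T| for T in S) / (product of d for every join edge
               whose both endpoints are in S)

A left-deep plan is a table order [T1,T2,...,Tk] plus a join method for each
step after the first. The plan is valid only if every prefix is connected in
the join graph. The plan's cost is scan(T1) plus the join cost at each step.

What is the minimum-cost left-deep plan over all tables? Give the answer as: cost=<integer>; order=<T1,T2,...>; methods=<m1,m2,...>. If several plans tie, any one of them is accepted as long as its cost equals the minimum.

Selinger DP (subsets sized 1..n):
  {A}: scan cost=500, card=500
  {E}: scan cost=150, card=150
  {D}: scan cost=60, card=60
  {B}: scan cost=100, card=100
  {C}: scan cost=80, card=80
  {AE}: card=37500; try (E,hash)→3400, (A,merge)→6500, (E,merge)→6850, (A,hash)→9300, (E,nl_idx)→42000, (A,nl)→75150 …(+1); best=3400 via (E,hash)
  {AD}: card=1000; try (D,hash)→1720, (A,merge)→5480, (D,merge)→5920, (A,hash)→9120, (A,nl)→30060, (D,nl)→30500; best=1720 via (D,hash)
  {AB}: card=25000; try (B,hash)→2400, (A,merge)→5900, (B,merge)→6300, (A,hash)→9200, (B,nl_idx)→29000, (A,nl)→50100 …(+1); best=2400 via (B,hash)
  {AC}: card=2500; try (C,hash)→2120, (A,merge)→5720, (C,merge)→6140, (A,hash)→9160, (A,nl)→40080, (C,nl)→40500; best=2120 via (C,hash)
  {ADE}: card=75000; try (E,hash)→5120, (E,merge)→14070, (D,hash)→41620, (E,nl_idx)→84720, (E,nl)→151720, (D,merge)→641320 …(+1); best=5120 via (E,hash)
  {ABE}: card=1875000; try (E,hash)→29800, (B,hash)→42300, (E,merge)→403750, (B,merge)→641700, (E,nl_idx)→2077400, (B,nl_idx)→2140900 …(+2); best=29800 via (E,hash)
  {ACE}: card=187500; try (E,hash)→7020, (E,merge)→35970, (C,hash)→42020, (E,nl_idx)→209620, (E,nl)→377120, (C,merge)→641540 …(+1); best=7020 via (E,hash)
  {ABD}: card=50000; try (B,hash)→4120, (B,merge)→13520, (D,hash)→28120, (B,nl_idx)→58720, (B,nl)→101720, (D,merge)→402820 …(+1); best=4120 via (B,hash)
  {ACD}: card=5000; try (C,hash)→3840, (D,hash)→5340, (C,merge)→13360, (D,merge)→35040, (C,nl)→81720, (D,nl)→152120; best=3840 via (C,hash)
  {ABC}: card=125000; try (B,hash)→6020, (C,hash)→28520, (B,merge)→35420, (B,nl_idx)→144620, (B,nl)→252120, (C,merge)→403040 …(+1); best=6020 via (B,hash)
  {ABDE}: card=3750000; try (E,hash)→56520, (B,hash)→81520, (E,merge)→855470, (B,merge)→1355920, (D,hash)→1905520, (E,nl_idx)→4154120 …(+5); best=56520 via (E,hash)
  {ACDE}: card=375000; try (E,hash)→11240, (E,merge)→75190, (C,hash)→81240, (D,hash)→195240, (E,nl_idx)→418840, (E,nl)→753840 …(+4); best=11240 via (E,hash)
  {ABCE}: card=9375000; try (E,hash)→133420, (B,hash)→195920, (C,hash)→1905920, (E,merge)→2257370, (B,merge)→3570320, (E,nl_idx)→10381020 …(+5); best=133420 via (E,hash)
  {ABCD}: card=250000; try (B,hash)→10240, (C,hash)→55240, (B,merge)→74640, (D,hash)→131740, (B,nl_idx)→288840, (B,nl)→503840 …(+4); best=10240 via (B,hash)
  {ABCDE}: card=18750000; try (E,hash)→262640, (B,hash)→387640, (C,hash)→3807640, (E,merge)→4761590, (B,merge)→7512040, (D,hash)→9509140 …(+8); best=262640 via (E,hash)

cost=262640; order=A,D,C,B,E; methods=hash,hash,hash,hash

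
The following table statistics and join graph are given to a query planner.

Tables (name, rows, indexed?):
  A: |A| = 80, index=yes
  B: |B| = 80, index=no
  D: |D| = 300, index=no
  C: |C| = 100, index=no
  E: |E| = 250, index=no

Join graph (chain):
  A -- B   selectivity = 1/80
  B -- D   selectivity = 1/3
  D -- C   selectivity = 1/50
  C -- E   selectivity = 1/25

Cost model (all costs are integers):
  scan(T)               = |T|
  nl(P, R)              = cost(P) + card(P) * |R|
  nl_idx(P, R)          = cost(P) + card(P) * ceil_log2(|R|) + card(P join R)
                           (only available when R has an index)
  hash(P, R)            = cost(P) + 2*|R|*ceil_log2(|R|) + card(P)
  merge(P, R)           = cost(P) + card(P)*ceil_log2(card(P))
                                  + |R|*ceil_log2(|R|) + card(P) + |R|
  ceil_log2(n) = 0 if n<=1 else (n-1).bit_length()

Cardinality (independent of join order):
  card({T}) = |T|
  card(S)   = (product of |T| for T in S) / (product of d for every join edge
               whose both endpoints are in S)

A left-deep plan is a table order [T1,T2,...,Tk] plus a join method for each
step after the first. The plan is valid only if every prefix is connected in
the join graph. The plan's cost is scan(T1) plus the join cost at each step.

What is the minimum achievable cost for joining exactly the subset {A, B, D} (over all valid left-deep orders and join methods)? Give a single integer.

4360

Selinger DP over subsets of {A,B,D}:
  {A}: scan cost=80, card=80
  {B}: scan cost=80, card=80
  {D}: scan cost=300, card=300
  {AB}: card=80; try (A,nl_idx)→720, (B,hash)→1280, (A,hash)→1280, (B,merge)→1360, (A,merge)→1360, (B,nl)→6480 …(+1); best=720 via (A,nl_idx)
  {BD}: card=8000; try (B,hash)→1720, (D,merge)→3720, (B,merge)→3940, (D,hash)→5560, (D,nl)→24080, (B,nl)→24300; best=1720 via (B,hash)
  {ABD}: card=8000; try (D,merge)→4360, (D,hash)→6200, (A,hash)→10840, (D,nl)→24720, (A,nl_idx)→65720, (A,merge)→114360 …(+1); best=4360 via (D,merge)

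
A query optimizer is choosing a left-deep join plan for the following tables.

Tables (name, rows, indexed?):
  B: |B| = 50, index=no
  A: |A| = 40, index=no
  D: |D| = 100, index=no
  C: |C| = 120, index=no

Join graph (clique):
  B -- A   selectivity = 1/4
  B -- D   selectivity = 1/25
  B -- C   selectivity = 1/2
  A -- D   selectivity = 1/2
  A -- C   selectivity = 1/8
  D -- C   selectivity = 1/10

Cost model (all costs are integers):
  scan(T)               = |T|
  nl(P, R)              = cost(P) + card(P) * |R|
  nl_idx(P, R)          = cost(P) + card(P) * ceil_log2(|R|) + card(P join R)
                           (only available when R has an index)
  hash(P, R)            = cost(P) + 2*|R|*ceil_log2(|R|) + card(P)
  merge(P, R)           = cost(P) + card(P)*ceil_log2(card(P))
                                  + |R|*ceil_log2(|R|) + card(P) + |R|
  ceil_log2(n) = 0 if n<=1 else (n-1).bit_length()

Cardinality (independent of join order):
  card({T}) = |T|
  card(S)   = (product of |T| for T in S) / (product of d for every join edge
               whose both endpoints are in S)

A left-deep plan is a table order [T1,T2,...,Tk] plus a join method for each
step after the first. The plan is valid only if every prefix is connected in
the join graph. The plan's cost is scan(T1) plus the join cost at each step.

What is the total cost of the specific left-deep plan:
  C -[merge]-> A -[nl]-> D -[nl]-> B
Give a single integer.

211360

step 1: scan C: cost=120, card=120
step 2: join A via merge
    card(P join A) = 120*40/(8) = 600
    cost = 120 + 120*7 + 40*6 + 120 + 40 = 1360
step 3: join D via nl
    card(P join D) = 600*100/(2*10) = 3000
    cost = 1360 + 600*100 = 61360
step 4: join B via nl
    card(P join B) = 3000*50/(4*25*2) = 750
    cost = 61360 + 3000*50 = 211360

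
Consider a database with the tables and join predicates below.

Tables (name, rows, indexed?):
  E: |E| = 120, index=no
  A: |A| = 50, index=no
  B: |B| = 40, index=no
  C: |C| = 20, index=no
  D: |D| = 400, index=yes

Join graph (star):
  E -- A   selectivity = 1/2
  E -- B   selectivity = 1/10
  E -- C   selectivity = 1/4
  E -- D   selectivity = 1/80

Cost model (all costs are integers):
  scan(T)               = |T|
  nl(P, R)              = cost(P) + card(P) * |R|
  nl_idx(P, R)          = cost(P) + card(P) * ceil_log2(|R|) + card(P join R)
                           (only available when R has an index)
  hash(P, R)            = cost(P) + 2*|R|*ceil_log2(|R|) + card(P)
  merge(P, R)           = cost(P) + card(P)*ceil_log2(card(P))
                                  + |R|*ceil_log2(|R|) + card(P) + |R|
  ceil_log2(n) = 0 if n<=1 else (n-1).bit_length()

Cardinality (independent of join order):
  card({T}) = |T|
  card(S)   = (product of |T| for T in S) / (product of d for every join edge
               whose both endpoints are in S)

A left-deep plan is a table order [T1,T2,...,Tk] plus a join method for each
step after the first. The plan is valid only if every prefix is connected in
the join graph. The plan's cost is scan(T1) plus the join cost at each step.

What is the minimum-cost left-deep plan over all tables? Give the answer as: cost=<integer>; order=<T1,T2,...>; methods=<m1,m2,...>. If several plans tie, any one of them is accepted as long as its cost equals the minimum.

Selinger DP (subsets sized 1..n):
  {E}: scan cost=120, card=120
  {A}: scan cost=50, card=50
  {B}: scan cost=40, card=40
  {C}: scan cost=20, card=20
  {D}: scan cost=400, card=400
  {AE}: card=3000; try (A,hash)→840, (E,merge)→1360, (A,merge)→1430, (E,hash)→1780, (E,nl)→6050, (A,nl)→6120; best=840 via (A,hash)
  {BE}: card=480; try (B,hash)→720, (E,merge)→1280, (B,merge)→1360, (E,hash)→1760, (E,nl)→4840, (B,nl)→4920; best=720 via (B,hash)
  {CE}: card=600; try (C,hash)→440, (E,merge)→1100, (C,merge)→1200, (E,hash)→1720, (E,nl)→2420, (C,nl)→2520; best=440 via (C,hash)
  {DE}: card=600; try (D,nl_idx)→1800, (E,hash)→2480, (D,merge)→5080, (E,merge)→5360, (D,hash)→7440, (D,nl)→48120 …(+1); best=1800 via (D,nl_idx)
  {ABE}: card=12000; try (A,hash)→1800, (B,hash)→4320, (A,merge)→5870, (A,nl)→24720, (B,merge)→40120, (B,nl)→120840; best=1800 via (A,hash)
  {ACE}: card=15000; try (A,hash)→1640, (C,hash)→4040, (A,merge)→7390, (A,nl)→30440, (C,merge)→39960, (C,nl)→60840; best=1640 via (A,hash)
  {ADE}: card=15000; try (A,hash)→3000, (A,merge)→8750, (D,hash)→11040, (A,nl)→31800, (D,nl_idx)→42840, (D,merge)→43840 …(+1); best=3000 via (A,hash)
  {BCE}: card=2400; try (C,hash)→1400, (B,hash)→1520, (C,merge)→5640, (B,merge)→7320, (C,nl)→10320, (B,nl)→24440; best=1400 via (C,hash)
  {BDE}: card=2400; try (B,hash)→2880, (D,nl_idx)→7440, (D,hash)→8400, (B,merge)→8680, (D,merge)→9520, (B,nl)→25800 …(+1); best=2880 via (B,hash)
  {CDE}: card=3000; try (C,hash)→2600, (D,hash)→8240, (C,merge)→8520, (D,nl_idx)→8840, (D,merge)→11040, (C,nl)→13800 …(+1); best=2600 via (C,hash)
  {ABCE}: card=60000; try (A,hash)→4400, (C,hash)→14000, (B,hash)→17120, (A,merge)→32950, (A,nl)→121400, (C,merge)→181920 …(+3); best=4400 via (A,hash)
  {ABDE}: card=60000; try (A,hash)→5880, (B,hash)→18480, (D,hash)→21000, (A,merge)→34430, (A,nl)→122880, (D,nl_idx)→169800 …(+4); best=5880 via (A,hash)
  {ACDE}: card=75000; try (A,hash)→6200, (C,hash)→18200, (D,hash)→23840, (A,merge)→41950, (A,nl)→152600, (D,nl_idx)→211640 …(+4); best=6200 via (A,hash)
  {BCDE}: card=12000; try (C,hash)→5480, (B,hash)→6080, (D,hash)→11000, (C,merge)→34200, (D,nl_idx)→35000, (D,merge)→36600 …(+4); best=5480 via (C,hash)
  {ABCDE}: card=300000; try (A,hash)→18080, (C,hash)→66080, (D,hash)→71600, (B,hash)→81680, (A,merge)→185830, (A,nl)→605480 …(+7); best=18080 via (A,hash)

cost=18080; order=E,D,B,C,A; methods=nl_idx,hash,hash,hash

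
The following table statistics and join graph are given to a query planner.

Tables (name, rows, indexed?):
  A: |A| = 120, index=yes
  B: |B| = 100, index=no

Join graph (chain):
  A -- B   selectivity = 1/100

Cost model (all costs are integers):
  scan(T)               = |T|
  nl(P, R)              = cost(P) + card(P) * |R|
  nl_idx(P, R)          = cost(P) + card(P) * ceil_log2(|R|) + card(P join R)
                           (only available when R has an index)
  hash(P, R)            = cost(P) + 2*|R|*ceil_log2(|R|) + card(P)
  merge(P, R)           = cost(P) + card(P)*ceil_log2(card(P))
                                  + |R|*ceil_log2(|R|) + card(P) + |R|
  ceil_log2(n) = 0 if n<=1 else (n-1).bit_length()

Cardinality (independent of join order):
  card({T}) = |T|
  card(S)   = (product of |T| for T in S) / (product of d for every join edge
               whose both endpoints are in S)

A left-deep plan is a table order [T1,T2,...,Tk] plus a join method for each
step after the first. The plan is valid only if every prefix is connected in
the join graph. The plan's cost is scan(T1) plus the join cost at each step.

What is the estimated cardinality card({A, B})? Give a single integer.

Tables in S: A(120), B(100)
Edges inside S: A-B(d=100)
numerator = 120 * 100 = 12000
denominator = 100 = 100
card(S) = 12000 / 100 = 120

120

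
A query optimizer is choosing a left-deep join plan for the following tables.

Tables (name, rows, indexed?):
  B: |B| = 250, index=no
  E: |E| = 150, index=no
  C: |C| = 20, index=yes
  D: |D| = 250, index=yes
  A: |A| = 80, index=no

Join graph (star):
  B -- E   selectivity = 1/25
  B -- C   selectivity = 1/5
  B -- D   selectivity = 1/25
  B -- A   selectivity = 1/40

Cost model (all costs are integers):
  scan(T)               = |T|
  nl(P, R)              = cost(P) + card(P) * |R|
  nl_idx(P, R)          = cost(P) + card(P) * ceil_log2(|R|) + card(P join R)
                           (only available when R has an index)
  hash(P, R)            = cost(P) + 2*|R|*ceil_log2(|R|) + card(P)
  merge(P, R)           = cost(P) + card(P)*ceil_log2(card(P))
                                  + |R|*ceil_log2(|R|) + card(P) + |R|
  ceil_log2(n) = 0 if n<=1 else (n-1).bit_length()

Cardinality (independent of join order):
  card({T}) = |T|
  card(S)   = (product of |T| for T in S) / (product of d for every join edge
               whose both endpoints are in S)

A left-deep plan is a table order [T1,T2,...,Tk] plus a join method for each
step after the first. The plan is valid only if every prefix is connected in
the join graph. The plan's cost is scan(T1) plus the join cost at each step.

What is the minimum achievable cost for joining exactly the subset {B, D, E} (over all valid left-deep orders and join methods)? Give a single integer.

Selinger DP over subsets of {B,D,E}:
  {B}: scan cost=250, card=250
  {E}: scan cost=150, card=150
  {D}: scan cost=250, card=250
  {BE}: card=1500; try (E,hash)→2900, (B,merge)→3750, (E,merge)→3850, (B,hash)→4300, (B,nl)→37650, (E,nl)→37750; best=2900 via (E,hash)
  {BD}: card=2500; try (D,hash)→4500, (B,hash)→4500, (D,merge)→4750, (D,nl_idx)→4750, (B,merge)→4750, (D,nl)→62750 …(+1); best=4500 via (D,hash)
  {BDE}: card=15000; try (D,hash)→8400, (E,hash)→9400, (D,merge)→23150, (D,nl_idx)→29900, (E,merge)→38350, (D,nl)→377900 …(+1); best=8400 via (D,hash)

8400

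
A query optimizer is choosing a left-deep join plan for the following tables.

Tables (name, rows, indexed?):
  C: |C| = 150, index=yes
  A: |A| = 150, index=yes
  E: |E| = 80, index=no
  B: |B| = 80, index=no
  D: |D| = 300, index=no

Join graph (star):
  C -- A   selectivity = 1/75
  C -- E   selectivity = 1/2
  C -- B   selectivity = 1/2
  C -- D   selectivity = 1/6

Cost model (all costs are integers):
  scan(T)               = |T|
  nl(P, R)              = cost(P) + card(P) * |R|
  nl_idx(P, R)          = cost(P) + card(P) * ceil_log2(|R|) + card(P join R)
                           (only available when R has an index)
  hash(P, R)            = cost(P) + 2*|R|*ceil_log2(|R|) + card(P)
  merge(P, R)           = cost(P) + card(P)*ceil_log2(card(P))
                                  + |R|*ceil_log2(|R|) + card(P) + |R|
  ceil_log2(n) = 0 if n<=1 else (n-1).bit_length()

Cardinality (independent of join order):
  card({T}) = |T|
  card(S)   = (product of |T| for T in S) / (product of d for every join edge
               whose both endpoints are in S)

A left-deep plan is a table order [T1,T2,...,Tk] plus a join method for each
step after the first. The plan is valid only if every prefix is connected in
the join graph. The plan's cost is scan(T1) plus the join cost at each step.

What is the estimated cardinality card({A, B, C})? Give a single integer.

Tables in S: A(150), B(80), C(150)
Edges inside S: C-A(d=75), C-B(d=2)
numerator = 150 * 80 * 150 = 1800000
denominator = 75 * 2 = 150
card(S) = 1800000 / 150 = 12000

12000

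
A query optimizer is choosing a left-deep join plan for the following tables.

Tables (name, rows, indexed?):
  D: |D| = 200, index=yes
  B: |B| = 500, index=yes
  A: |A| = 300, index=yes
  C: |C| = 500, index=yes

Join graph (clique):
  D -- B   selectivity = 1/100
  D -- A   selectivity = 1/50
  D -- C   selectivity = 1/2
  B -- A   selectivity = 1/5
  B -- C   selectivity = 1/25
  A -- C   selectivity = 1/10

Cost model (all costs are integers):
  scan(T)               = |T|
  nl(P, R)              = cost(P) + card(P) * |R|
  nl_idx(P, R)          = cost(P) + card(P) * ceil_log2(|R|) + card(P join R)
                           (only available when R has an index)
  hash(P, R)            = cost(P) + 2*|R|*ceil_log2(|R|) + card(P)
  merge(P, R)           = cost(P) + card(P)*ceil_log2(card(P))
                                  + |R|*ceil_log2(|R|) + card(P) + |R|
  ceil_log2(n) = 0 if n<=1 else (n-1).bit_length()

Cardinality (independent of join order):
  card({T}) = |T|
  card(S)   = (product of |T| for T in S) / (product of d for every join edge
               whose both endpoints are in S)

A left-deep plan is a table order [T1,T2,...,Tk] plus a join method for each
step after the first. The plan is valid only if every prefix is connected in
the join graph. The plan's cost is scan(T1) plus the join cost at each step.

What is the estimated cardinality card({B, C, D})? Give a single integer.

10000

Tables in S: B(500), C(500), D(200)
Edges inside S: D-B(d=100), D-C(d=2), B-C(d=25)
numerator = 500 * 500 * 200 = 50000000
denominator = 100 * 2 * 25 = 5000
card(S) = 50000000 / 5000 = 10000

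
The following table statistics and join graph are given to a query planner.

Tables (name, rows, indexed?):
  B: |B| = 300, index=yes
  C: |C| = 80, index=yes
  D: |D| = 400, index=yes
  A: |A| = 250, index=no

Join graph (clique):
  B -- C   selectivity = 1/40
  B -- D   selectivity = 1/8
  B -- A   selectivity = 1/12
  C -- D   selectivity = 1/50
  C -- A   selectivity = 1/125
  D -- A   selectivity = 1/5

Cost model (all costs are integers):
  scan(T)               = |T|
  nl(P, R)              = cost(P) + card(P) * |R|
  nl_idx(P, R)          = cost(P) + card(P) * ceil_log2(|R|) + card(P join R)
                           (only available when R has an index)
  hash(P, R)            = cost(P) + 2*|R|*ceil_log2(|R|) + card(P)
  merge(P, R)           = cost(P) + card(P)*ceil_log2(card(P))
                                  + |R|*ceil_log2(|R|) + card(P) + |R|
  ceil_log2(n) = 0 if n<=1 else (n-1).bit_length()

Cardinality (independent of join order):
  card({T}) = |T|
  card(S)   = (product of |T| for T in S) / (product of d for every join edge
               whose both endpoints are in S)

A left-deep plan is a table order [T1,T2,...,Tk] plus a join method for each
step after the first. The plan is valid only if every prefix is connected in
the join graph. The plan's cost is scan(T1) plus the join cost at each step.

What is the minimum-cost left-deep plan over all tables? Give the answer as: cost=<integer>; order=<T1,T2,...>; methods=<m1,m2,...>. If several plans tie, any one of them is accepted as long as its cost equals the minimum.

Selinger DP (subsets sized 1..n):
  {B}: scan cost=300, card=300
  {C}: scan cost=80, card=80
  {D}: scan cost=400, card=400
  {A}: scan cost=250, card=250
  {BC}: card=600; try (B,nl_idx)→1400, (C,hash)→1720, (C,nl_idx)→3000, (B,merge)→3720, (C,merge)→3940, (B,hash)→5560 …(+2); best=1400 via (B,nl_idx)
  {BD}: card=15000; try (B,hash)→6200, (D,merge)→7300, (B,merge)→7400, (D,hash)→7800, (D,nl_idx)→18000, (B,nl_idx)→19000 …(+2); best=6200 via (B,hash)
  {AB}: card=6250; try (A,hash)→4600, (B,merge)→5500, (A,merge)→5550, (B,hash)→5900, (B,nl_idx)→8750, (B,nl)→75250 …(+1); best=4600 via (A,hash)
  {CD}: card=640; try (D,nl_idx)→1440, (C,hash)→1920, (C,nl_idx)→3840, (D,merge)→4720, (C,merge)→5040, (D,hash)→7360 …(+2); best=1440 via (D,nl_idx)
  {AC}: card=160; try (C,hash)→1620, (C,nl_idx)→2160, (A,merge)→2970, (C,merge)→3140, (A,hash)→4160, (A,nl)→20080 …(+1); best=1620 via (C,hash)
  {AD}: card=20000; try (A,hash)→4800, (D,merge)→6500, (A,merge)→6650, (D,hash)→7700, (D,nl_idx)→22500, (D,nl)→100250 …(+1); best=4800 via (A,hash)
  {BCD}: card=600; try (D,nl_idx)→7400, (B,hash)→7480, (B,nl_idx)→7800, (D,hash)→9200, (B,merge)→11480, (D,merge)→12000 …(+6); best=7400 via (D,nl_idx)
  {ABC}: card=100; try (B,nl_idx)→3160, (A,hash)→6000, (B,merge)→6060, (B,hash)→7180, (A,merge)→10250, (C,hash)→11970 …(+5); best=3160 via (B,nl_idx)
  {ABD}: card=62500; try (D,hash)→18050, (A,hash)→25200, (B,hash)→30200, (D,merge)→96100, (D,nl_idx)→123350, (A,merge)→233450 …(+5); best=18050 via (D,hash)
  {ACD}: card=256; try (D,nl_idx)→3316, (A,hash)→6080, (D,merge)→7060, (D,hash)→8980, (A,merge)→10730, (C,hash)→25920 …(+5); best=3316 via (D,nl_idx)
  {ABCD}: card=20; try (D,nl_idx)→4080, (B,nl_idx)→5640, (D,merge)→7960, (B,merge)→8620, (B,hash)→8972, (D,hash)→10460 …(+9); best=4080 via (D,nl_idx)

cost=4080; order=A,C,B,D; methods=hash,nl_idx,nl_idx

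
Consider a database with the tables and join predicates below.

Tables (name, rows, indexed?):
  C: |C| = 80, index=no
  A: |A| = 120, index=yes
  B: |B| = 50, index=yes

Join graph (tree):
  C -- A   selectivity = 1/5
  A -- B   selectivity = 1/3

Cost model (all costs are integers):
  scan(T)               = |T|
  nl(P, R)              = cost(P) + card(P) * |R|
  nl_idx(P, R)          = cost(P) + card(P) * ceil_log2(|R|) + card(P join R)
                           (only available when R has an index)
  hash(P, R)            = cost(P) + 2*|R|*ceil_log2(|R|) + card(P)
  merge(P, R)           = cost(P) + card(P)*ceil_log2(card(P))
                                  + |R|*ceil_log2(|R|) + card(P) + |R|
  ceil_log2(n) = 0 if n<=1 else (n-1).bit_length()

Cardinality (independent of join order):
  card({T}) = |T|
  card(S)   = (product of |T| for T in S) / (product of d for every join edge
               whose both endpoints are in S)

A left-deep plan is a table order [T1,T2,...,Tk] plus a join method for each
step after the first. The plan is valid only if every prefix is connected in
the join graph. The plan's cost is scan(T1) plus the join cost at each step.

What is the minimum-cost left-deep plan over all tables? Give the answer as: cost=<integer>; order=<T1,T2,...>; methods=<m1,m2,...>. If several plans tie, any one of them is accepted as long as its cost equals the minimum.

Selinger DP (subsets sized 1..n):
  {C}: scan cost=80, card=80
  {A}: scan cost=120, card=120
  {B}: scan cost=50, card=50
  {AC}: card=1920; try (C,hash)→1360, (A,merge)→1680, (C,merge)→1720, (A,hash)→1840, (A,nl_idx)→2560, (A,nl)→9680 …(+1); best=1360 via (C,hash)
  {AB}: card=2000; try (B,hash)→840, (A,merge)→1360, (B,merge)→1430, (A,hash)→1780, (A,nl_idx)→2400, (B,nl_idx)→2840 …(+2); best=840 via (B,hash)
  {ABC}: card=32000; try (B,hash)→3880, (C,hash)→3960, (B,merge)→24750, (C,merge)→25480, (B,nl_idx)→44880, (B,nl)→97360 …(+1); best=3880 via (B,hash)

cost=3880; order=A,C,B; methods=hash,hash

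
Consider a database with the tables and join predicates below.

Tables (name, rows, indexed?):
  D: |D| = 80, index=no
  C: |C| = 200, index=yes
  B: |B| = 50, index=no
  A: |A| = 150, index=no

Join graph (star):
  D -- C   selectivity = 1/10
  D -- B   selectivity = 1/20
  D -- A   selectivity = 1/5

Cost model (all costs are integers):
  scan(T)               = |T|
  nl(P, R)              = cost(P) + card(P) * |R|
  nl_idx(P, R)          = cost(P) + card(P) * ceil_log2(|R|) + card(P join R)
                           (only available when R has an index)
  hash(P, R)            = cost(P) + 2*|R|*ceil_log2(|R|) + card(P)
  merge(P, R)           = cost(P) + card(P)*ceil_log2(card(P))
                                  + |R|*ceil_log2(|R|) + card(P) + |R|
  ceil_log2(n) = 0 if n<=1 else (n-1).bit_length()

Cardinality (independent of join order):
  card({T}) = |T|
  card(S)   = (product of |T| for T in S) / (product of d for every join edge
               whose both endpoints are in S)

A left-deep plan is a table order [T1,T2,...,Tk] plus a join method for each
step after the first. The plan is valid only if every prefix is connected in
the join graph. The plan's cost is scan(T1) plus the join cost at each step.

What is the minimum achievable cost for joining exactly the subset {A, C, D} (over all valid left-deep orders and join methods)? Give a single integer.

Selinger DP over subsets of {A,C,D}:
  {D}: scan cost=80, card=80
  {C}: scan cost=200, card=200
  {A}: scan cost=150, card=150
  {CD}: card=1600; try (D,hash)→1520, (C,nl_idx)→2320, (C,merge)→2520, (D,merge)→2640, (C,hash)→3360, (C,nl)→16080 …(+1); best=1520 via (D,hash)
  {AD}: card=2400; try (D,hash)→1420, (A,merge)→2070, (D,merge)→2140, (A,hash)→2560, (A,nl)→12080, (D,nl)→12150; best=1420 via (D,hash)
  {ACD}: card=48000; try (A,hash)→5520, (C,hash)→7020, (A,merge)→22070, (C,merge)→34420, (C,nl_idx)→68620, (A,nl)→241520 …(+1); best=5520 via (A,hash)

5520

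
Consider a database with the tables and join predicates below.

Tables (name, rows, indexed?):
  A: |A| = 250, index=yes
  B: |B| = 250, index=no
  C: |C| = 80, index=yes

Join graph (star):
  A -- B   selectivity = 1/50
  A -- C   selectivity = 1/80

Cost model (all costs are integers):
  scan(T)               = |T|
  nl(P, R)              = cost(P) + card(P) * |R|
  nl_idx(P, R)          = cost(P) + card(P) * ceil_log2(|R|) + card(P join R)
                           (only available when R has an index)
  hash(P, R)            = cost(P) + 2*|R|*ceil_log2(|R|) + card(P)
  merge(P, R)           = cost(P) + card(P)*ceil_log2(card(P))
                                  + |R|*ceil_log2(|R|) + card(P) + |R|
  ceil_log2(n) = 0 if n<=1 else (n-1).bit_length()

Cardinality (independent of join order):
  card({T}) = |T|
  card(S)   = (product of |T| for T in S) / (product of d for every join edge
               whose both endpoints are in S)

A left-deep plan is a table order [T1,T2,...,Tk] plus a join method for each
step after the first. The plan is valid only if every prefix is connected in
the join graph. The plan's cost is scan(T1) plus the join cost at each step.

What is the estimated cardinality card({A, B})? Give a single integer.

1250

Tables in S: A(250), B(250)
Edges inside S: A-B(d=50)
numerator = 250 * 250 = 62500
denominator = 50 = 50
card(S) = 62500 / 50 = 1250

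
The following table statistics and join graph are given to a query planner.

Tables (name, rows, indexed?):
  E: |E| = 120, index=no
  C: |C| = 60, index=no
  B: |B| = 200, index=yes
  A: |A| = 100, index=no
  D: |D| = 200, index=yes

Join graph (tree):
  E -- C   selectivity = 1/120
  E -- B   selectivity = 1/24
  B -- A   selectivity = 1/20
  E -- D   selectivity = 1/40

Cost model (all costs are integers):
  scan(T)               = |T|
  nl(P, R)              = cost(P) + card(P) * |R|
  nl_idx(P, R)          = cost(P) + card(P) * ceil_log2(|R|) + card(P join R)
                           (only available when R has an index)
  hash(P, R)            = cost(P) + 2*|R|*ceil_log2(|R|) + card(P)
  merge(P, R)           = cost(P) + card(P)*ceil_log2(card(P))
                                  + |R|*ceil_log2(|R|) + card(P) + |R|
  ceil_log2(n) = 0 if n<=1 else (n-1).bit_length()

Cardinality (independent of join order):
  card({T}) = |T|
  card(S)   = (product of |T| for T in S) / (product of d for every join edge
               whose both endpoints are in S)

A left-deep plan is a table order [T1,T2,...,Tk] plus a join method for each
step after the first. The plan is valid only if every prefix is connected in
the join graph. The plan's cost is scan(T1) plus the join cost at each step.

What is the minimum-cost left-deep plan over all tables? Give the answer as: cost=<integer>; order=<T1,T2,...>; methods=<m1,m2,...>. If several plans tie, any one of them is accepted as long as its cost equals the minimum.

Selinger DP (subsets sized 1..n):
  {E}: scan cost=120, card=120
  {C}: scan cost=60, card=60
  {B}: scan cost=200, card=200
  {A}: scan cost=100, card=100
  {D}: scan cost=200, card=200
  {CE}: card=60; try (C,hash)→960, (E,merge)→1440, (C,merge)→1500, (E,hash)→1800, (E,nl)→7260, (C,nl)→7320; best=960 via (C,hash)
  {BE}: card=1000; try (E,hash)→2080, (B,nl_idx)→2080, (B,merge)→2880, (E,merge)→2960, (B,hash)→3440, (B,nl)→24120 …(+1); best=2080 via (E,hash)
  {DE}: card=600; try (D,nl_idx)→1680, (E,hash)→2080, (D,merge)→2880, (E,merge)→2960, (D,hash)→3440, (D,nl)→24120 …(+1); best=1680 via (D,nl_idx)
  {AB}: card=1000; try (A,hash)→1800, (B,nl_idx)→1900, (B,merge)→2700, (A,merge)→2800, (B,hash)→3400, (B,nl)→20100 …(+1); best=1800 via (A,hash)
  {BCE}: card=500; try (B,nl_idx)→1940, (B,merge)→3180, (C,hash)→3800, (B,hash)→4220, (B,nl)→12960, (C,merge)→13500 …(+1); best=1940 via (B,nl_idx)
  {CDE}: card=300; try (D,nl_idx)→1740, (C,hash)→3000, (D,merge)→3180, (D,hash)→4220, (C,merge)→8700, (D,nl)→12960 …(+1); best=1740 via (D,nl_idx)
  {ABE}: card=5000; try (E,hash)→4480, (A,hash)→4480, (E,merge)→13760, (A,merge)→13880, (A,nl)→102080, (E,nl)→121800; best=4480 via (E,hash)
  {BDE}: card=5000; try (B,hash)→5480, (D,hash)→6280, (B,merge)→10080, (B,nl_idx)→11480, (D,merge)→14880, (D,nl_idx)→15080 …(+2); best=5480 via (B,hash)
  {ABCE}: card=2500; try (A,hash)→3840, (A,merge)→7740, (C,hash)→10200, (A,nl)→51940, (C,merge)→74900, (C,nl)→304480; best=3840 via (A,hash)
  {BCDE}: card=2500; try (B,hash)→5240, (D,hash)→5640, (B,merge)→6540, (B,nl_idx)→6640, (D,nl_idx)→8440, (D,merge)→8740 …(+5); best=5240 via (B,hash)
  {ABDE}: card=25000; try (A,hash)→11880, (D,hash)→12680, (D,nl_idx)→69480, (D,merge)→76280, (A,merge)→76280, (A,nl)→505480 …(+1); best=11880 via (A,hash)
  {ABCDE}: card=12500; try (A,hash)→9140, (D,hash)→9540, (D,nl_idx)→36340, (C,hash)→37600, (D,merge)→38140, (A,merge)→38540 …(+4); best=9140 via (A,hash)

cost=9140; order=E,C,D,B,A; methods=hash,nl_idx,hash,hash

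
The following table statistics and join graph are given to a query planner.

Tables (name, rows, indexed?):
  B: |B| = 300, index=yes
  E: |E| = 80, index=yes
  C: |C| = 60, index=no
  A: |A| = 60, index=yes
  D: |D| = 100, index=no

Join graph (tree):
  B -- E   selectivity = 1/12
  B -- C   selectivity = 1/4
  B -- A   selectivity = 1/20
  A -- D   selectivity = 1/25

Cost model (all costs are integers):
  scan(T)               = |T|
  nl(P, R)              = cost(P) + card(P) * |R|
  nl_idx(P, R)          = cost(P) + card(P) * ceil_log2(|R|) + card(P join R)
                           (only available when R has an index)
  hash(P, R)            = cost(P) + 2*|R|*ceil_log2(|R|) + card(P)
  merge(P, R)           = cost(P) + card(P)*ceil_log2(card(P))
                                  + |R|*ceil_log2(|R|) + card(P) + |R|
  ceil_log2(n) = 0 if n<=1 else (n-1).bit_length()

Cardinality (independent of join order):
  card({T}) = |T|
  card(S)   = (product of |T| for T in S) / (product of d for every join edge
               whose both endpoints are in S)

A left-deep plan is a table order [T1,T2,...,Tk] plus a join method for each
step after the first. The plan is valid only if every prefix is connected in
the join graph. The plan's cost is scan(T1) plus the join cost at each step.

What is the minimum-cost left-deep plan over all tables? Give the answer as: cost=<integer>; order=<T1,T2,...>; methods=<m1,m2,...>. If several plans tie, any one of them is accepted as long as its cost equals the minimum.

Selinger DP (subsets sized 1..n):
  {B}: scan cost=300, card=300
  {E}: scan cost=80, card=80
  {C}: scan cost=60, card=60
  {A}: scan cost=60, card=60
  {D}: scan cost=100, card=100
  {BE}: card=2000; try (E,hash)→1720, (B,nl_idx)→2800, (B,merge)→3720, (E,merge)→3940, (E,nl_idx)→4400, (B,hash)→5560 …(+2); best=1720 via (E,hash)
  {BC}: card=4500; try (C,hash)→1320, (B,merge)→3480, (C,merge)→3720, (B,nl_idx)→5100, (B,hash)→5520, (B,nl)→18060 …(+1); best=1320 via (C,hash)
  {AB}: card=900; try (A,hash)→1320, (B,nl_idx)→1500, (A,nl_idx)→3000, (B,merge)→3480, (A,merge)→3720, (B,hash)→5520 …(+2); best=1320 via (A,hash)
  {AD}: card=240; try (A,hash)→920, (A,nl_idx)→940, (D,merge)→1280, (A,merge)→1320, (D,hash)→1520, (D,nl)→6060 …(+1); best=920 via (A,hash)
  {BCE}: card=30000; try (C,hash)→4440, (E,hash)→6940, (C,merge)→26140, (E,nl_idx)→62820, (E,merge)→64960, (C,nl)→121720 …(+1); best=4440 via (C,hash)
  {ABE}: card=6000; try (E,hash)→3340, (A,hash)→4440, (E,merge)→11860, (E,nl_idx)→13620, (A,nl_idx)→19720, (A,merge)→26140 …(+2); best=3340 via (E,hash)
  {ABC}: card=13500; try (C,hash)→2940, (A,hash)→6540, (C,merge)→11640, (A,nl_idx)→41820, (C,nl)→55320, (A,merge)→64740 …(+1); best=2940 via (C,hash)
  {ABD}: card=3600; try (D,hash)→3620, (B,merge)→6080, (B,hash)→6560, (B,nl_idx)→6680, (D,merge)→12020, (B,nl)→72920 …(+1); best=3620 via (D,hash)
  {ABCE}: card=90000; try (C,hash)→10060, (E,hash)→17560, (A,hash)→35160, (C,merge)→87760, (E,nl_idx)→187440, (E,merge)→206080 …(+5); best=10060 via (C,hash)
  {ABDE}: card=24000; try (E,hash)→8340, (D,hash)→10740, (E,merge)→51060, (E,nl_idx)→52820, (D,merge)→88140, (E,nl)→291620 …(+1); best=8340 via (E,hash)
  {ABCD}: card=54000; try (C,hash)→7940, (D,hash)→17840, (C,merge)→50840, (D,merge)→206240, (C,nl)→219620, (D,nl)→1352940; best=7940 via (C,hash)
  {ABCDE}: card=360000; try (C,hash)→33060, (E,hash)→63060, (D,hash)→101460, (C,merge)→392760, (E,nl_idx)→745940, (E,merge)→926580 …(+4); best=33060 via (C,hash)

cost=33060; order=B,A,D,E,C; methods=hash,hash,hash,hash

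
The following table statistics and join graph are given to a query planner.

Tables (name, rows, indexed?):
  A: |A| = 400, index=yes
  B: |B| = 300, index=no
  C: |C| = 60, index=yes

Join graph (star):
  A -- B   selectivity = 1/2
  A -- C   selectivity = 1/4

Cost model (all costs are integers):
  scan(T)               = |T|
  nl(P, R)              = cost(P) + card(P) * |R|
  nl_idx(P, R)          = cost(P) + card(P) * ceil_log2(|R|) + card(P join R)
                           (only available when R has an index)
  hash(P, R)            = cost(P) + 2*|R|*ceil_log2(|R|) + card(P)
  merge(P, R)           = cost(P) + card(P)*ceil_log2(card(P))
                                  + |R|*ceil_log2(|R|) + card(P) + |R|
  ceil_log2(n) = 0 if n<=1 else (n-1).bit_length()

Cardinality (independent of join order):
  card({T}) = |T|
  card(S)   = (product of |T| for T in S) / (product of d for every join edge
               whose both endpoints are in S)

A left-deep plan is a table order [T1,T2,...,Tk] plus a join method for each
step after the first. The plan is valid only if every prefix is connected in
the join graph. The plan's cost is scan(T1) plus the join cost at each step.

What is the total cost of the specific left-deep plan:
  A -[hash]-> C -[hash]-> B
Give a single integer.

12920

step 1: scan A: cost=400, card=400
step 2: join C via hash
    card(P join C) = 400*60/(4) = 6000
    cost = 400 + 2*60*6 + 400 = 1520
step 3: join B via hash
    card(P join B) = 6000*300/(2) = 900000
    cost = 1520 + 2*300*9 + 6000 = 12920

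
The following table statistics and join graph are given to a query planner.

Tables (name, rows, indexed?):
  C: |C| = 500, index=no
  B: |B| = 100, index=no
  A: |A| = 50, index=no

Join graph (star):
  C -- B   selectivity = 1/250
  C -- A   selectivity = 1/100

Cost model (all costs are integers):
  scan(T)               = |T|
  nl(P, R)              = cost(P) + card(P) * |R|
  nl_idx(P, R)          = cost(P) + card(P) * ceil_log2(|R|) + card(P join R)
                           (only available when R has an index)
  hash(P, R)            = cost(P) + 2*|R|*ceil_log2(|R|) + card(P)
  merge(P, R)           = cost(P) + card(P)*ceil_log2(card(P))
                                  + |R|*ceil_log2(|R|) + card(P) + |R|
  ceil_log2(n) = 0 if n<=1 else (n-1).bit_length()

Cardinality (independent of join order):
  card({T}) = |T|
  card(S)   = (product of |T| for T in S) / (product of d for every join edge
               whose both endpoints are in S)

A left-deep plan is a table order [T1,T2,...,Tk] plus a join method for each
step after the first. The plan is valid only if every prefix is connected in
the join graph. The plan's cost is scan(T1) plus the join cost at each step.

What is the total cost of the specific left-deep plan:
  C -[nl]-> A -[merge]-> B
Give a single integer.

step 1: scan C: cost=500, card=500
step 2: join A via nl
    card(P join A) = 500*50/(100) = 250
    cost = 500 + 500*50 = 25500
step 3: join B via merge
    card(P join B) = 250*100/(250) = 100
    cost = 25500 + 250*8 + 100*7 + 250 + 100 = 28550

28550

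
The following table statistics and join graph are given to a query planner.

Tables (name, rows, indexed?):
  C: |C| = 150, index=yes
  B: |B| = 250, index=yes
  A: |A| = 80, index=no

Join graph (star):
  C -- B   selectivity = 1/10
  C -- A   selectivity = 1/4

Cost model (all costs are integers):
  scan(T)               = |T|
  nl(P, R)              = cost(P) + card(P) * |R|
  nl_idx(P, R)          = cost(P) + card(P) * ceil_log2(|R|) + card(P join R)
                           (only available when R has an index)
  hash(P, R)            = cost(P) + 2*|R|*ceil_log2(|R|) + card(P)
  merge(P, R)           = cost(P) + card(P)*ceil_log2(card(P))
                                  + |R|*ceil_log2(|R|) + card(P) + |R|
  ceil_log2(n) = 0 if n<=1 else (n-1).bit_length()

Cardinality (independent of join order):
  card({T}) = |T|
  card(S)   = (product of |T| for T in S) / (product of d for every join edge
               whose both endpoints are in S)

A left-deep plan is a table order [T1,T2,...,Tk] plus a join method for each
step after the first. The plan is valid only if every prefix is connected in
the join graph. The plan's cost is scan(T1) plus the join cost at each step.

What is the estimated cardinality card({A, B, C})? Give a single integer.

75000

Tables in S: A(80), B(250), C(150)
Edges inside S: C-B(d=10), C-A(d=4)
numerator = 80 * 250 * 150 = 3000000
denominator = 10 * 4 = 40
card(S) = 3000000 / 40 = 75000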